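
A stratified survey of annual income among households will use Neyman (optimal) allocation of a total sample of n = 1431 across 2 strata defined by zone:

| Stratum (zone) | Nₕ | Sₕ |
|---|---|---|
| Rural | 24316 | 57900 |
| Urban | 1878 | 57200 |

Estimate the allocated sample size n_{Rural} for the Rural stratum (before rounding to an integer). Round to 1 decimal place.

1329.6

Neyman allocation: nₕ = n·NₕSₕ / Σⱼ NⱼSⱼ.
Σ NⱼSⱼ = 24316·57900 + 1878·57200 = 1.515318 × 10^9.
n_{Rural} = 1431·24316·57900 / (1.515318 × 10^9) = 1329.6.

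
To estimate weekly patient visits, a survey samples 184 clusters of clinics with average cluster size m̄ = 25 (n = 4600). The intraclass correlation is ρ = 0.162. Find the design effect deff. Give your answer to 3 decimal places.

deff = 1 + (25 − 1)·0.162 = 1 + 3.888 = 4.888.

4.888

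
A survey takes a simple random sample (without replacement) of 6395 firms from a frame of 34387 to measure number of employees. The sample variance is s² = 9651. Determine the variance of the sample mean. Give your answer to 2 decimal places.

1.23

Under SRS without replacement, Var(ȳ) = (1 − f)·s²/n with f = n/N = 6395/34387 = 0.18597144.
Var(ȳ) = (1 − 0.18597144)·9651/6395 = 0.81402856·1.5091478 = 1.2284894.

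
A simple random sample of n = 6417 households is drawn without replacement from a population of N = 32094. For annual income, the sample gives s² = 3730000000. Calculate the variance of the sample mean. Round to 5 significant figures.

465050

Under SRS without replacement, Var(ȳ) = (1 − f)·s²/n with f = n/N = 6417/32094 = 0.19994391.
Var(ȳ) = (1 − 0.19994391)·3730000000/6417 = 0.80005609·581268.51 = 465047.41.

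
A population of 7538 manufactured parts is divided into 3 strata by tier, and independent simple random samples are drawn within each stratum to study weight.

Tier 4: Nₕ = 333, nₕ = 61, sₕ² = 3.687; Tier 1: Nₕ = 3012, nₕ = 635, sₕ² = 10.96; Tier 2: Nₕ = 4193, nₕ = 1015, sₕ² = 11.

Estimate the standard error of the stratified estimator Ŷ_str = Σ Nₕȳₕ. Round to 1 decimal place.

522.9

Var(Ŷ_str) = Σₕ Nₕ²(1 − fₕ)sₕ²/nₕ.
Tier 4: 333²·(1 − 61/333)·3.687/61 = 5474.651.
Tier 1: 3012²·(1 − 635/3012)·10.96/635 = 123572.26.
Tier 2: 4193²·(1 − 1015/4193)·11/1015 = 144412.7.
Sum = 273459.61.
SE = √(273459.61) = 522.9.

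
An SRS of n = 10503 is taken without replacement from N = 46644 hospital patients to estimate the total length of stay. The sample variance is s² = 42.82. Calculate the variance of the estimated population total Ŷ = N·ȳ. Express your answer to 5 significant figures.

Var(Ŷ) = N²·Var(ȳ) = N²·(1 − n/N)·s²/n.
f = 10503/46644 = 0.22517366; Var(ȳ) = 0.77482634·42.82/10503 = 0.0031589131.
Var(Ŷ) = 46644² · 0.0031589131 = 6.8727295 × 10^6.

6.8727 × 10^6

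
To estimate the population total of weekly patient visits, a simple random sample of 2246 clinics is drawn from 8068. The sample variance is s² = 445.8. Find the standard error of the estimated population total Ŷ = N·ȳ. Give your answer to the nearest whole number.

Var(Ŷ) = N²·Var(ȳ) = N²·(1 − n/N)·s²/n.
f = 2246/8068 = 0.27838374; Var(ȳ) = 0.72161626·445.8/2246 = 0.14323087.
Var(Ŷ) = 8068² · 0.14323087 = 9.3232732 × 10^6.
SE(Ŷ) = √(9.3232732 × 10^6) = 3053.

3053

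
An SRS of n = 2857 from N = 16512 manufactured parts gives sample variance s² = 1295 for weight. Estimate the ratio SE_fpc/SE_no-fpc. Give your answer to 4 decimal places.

f = n/N = 2857/16512 = 0.17302568.
SE_no-fpc = √(s²/n) = 0.67325527; SE_fpc = √((1−f)s²/n) = 0.61224575.
Ratio = √(1−f) = 0.90938129.

0.9094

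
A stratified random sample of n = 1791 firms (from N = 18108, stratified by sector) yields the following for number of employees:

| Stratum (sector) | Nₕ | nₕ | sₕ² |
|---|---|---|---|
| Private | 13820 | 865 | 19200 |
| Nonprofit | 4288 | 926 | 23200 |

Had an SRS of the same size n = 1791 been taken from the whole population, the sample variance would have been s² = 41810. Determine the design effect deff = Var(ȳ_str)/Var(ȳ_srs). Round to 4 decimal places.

0.6285

Var(ȳ_str) = Σ Wₕ²(1−fₕ)sₕ²/nₕ with Wₕ = Nₕ/18108:
  Private: (13820/18108)²·(1−865/13820)·19200/865 = 12.119637
  Nonprofit: (4288/18108)²·(1−926/4288)·23200/926 = 1.1015102
  → Var(ȳ_str) = 13.221147.
Var(ȳ_srs) = (1 − 1791/18108)·41810/1791 = 21.035576.
deff = 13.221147 / 21.035576 = 0.6285.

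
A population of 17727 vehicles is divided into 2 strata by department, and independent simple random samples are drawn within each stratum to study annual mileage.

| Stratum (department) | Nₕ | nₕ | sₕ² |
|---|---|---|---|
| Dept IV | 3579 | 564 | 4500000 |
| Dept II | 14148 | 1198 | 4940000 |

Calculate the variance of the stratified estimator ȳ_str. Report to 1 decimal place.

2678.1

Var(ȳ_str) = Σₕ Wₕ²(1 − fₕ)sₕ²/nₕ with Wₕ = Nₕ/N, N = 17727.
Dept IV: Wₕ = 0.20189541; term = 0.20189541²·(1 − 0.15758592)·4500000/564 = 273.97563.
Dept II: Wₕ = 0.79810459; term = 0.79810459²·(1 − 0.08467628)·4940000/1198 = 2404.1661.
Sum = 2678.1417.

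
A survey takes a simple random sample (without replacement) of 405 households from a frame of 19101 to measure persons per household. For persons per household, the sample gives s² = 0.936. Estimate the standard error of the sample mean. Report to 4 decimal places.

0.0476

Under SRS without replacement, Var(ȳ) = (1 − f)·s²/n with f = n/N = 405/19101 = 0.02120308.
Var(ȳ) = (1 − 0.02120308)·0.936/405 = 0.97879692·0.0023111111 = 0.0022621084.
SE(ȳ) = √(0.0022621084) = 0.0476.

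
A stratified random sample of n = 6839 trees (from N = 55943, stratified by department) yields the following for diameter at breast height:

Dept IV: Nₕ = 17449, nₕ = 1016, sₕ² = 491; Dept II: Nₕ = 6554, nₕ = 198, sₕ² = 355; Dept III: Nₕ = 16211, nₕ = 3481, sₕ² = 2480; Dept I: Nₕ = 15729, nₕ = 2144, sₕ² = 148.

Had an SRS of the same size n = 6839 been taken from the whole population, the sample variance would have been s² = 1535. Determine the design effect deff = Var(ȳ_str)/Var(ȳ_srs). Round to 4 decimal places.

0.6083

Var(ȳ_str) = Σ Wₕ²(1−fₕ)sₕ²/nₕ with Wₕ = Nₕ/55943:
  Dept IV: (17449/55943)²·(1−1016/17449)·491/1016 = 0.04427756
  Dept II: (6554/55943)²·(1−198/6554)·355/198 = 0.02386503
  Dept III: (16211/55943)²·(1−3481/16211)·2480/3481 = 0.046977983
  Dept I: (15729/55943)²·(1−2144/15729)·148/2144 = 0.0047130949
  → Var(ȳ_str) = 0.11983367.
Var(ȳ_srs) = (1 − 6839/55943)·1535/6839 = 0.19700938.
deff = 0.11983367 / 0.19700938 = 0.6083.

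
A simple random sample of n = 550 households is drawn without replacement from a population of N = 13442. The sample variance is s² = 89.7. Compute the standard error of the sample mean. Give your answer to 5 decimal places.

Under SRS without replacement, Var(ȳ) = (1 − f)·s²/n with f = n/N = 550/13442 = 0.04091653.
Var(ȳ) = (1 − 0.04091653)·89.7/550 = 0.95908347·0.16309091 = 0.15641779.
SE(ȳ) = √(0.15641779) = 0.39550.

0.39550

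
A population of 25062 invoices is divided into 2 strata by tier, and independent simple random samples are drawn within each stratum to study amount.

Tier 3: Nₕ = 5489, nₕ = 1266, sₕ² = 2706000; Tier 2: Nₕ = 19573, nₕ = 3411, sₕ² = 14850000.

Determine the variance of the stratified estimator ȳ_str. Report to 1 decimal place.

2271.5

Var(ȳ_str) = Σₕ Wₕ²(1 − fₕ)sₕ²/nₕ with Wₕ = Nₕ/N, N = 25062.
Tier 3: Wₕ = 0.21901684; term = 0.21901684²·(1 − 0.23064310)·2706000/1266 = 78.881825.
Tier 2: Wₕ = 0.78098316; term = 0.78098316²·(1 − 0.17427068)·14850000/3411 = 2192.6322.
Sum = 2271.514.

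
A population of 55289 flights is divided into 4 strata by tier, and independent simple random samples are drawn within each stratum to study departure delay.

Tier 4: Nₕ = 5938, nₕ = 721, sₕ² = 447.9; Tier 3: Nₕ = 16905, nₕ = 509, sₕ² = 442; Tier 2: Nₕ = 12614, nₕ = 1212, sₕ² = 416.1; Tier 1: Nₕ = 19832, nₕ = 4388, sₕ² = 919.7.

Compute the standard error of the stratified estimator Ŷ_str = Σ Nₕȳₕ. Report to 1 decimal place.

Var(Ŷ_str) = Σₕ Nₕ²(1 − fₕ)sₕ²/nₕ.
Tier 4: 5938²·(1 − 721/5938)·447.9/721 = 1.9244509 × 10^7.
Tier 3: 16905²·(1 − 509/16905)·442/509 = 2.4068974 × 10^8.
Tier 2: 12614²·(1 − 1212/12614)·416.1/1212 = 4.9377484 × 10^7.
Tier 1: 19832²·(1 − 4388/19832)·919.7/4388 = 6.419569 × 10^7.
Sum = 3.7350742 × 10^8.
SE = √(3.7350742 × 10^8) = 19326.3.

19326.3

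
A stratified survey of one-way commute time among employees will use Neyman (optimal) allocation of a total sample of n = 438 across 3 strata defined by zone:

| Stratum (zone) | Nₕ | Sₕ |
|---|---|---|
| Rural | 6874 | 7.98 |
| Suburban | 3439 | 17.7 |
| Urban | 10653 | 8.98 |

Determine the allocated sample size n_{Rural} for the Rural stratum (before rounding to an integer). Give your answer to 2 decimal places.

113.66

Neyman allocation: nₕ = n·NₕSₕ / Σⱼ NⱼSⱼ.
Σ NⱼSⱼ = 6874·7.98 + 3439·17.7 + 10653·8.98 = 211388.76.
n_{Rural} = 438·6874·7.98 / 211388.76 = 113.66.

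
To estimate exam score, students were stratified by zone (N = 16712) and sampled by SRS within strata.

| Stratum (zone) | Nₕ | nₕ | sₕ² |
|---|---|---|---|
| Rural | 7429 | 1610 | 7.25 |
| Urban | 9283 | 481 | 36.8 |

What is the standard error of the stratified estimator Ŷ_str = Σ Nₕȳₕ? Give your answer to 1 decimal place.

2538.9

Var(Ŷ_str) = Σₕ Nₕ²(1 − fₕ)sₕ²/nₕ.
Rural: 7429²·(1 − 1610/7429)·7.25/1610 = 194666.33.
Urban: 9283²·(1 − 481/9283)·36.8/481 = 6.2513305 × 10^6.
Sum = 6.4459968 × 10^6.
SE = √(6.4459968 × 10^6) = 2538.9.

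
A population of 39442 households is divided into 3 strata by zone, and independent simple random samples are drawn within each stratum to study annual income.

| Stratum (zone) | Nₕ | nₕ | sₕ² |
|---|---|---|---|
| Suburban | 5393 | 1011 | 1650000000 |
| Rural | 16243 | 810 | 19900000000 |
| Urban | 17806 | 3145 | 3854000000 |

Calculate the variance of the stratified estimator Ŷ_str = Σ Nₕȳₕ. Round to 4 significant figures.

6.517 × 10^15

Var(Ŷ_str) = Σₕ Nₕ²(1 − fₕ)sₕ²/nₕ.
Suburban: 5393²·(1 − 1011/5393)·1650000000/1011 = 3.8568752 × 10^13.
Rural: 16243²·(1 − 810/16243)·19900000000/810 = 6.1586377 × 10^15.
Urban: 17806²·(1 − 3145/17806)·3854000000/3145 = 3.19905 × 10^14.
Sum = 6.5171115 × 10^15.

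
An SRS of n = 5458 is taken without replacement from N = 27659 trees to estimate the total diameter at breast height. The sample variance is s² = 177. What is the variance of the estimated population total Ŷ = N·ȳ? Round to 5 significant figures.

1.9914 × 10^7

Var(Ŷ) = N²·Var(ȳ) = N²·(1 − n/N)·s²/n.
f = 5458/27659 = 0.19733179; Var(ȳ) = 0.80266821·177/5458 = 0.026030098.
Var(Ŷ) = 27659² · 0.026030098 = 1.9913553 × 10^7.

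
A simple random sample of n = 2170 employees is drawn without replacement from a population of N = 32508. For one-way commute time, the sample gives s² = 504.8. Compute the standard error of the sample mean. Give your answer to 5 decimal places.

Under SRS without replacement, Var(ȳ) = (1 − f)·s²/n with f = n/N = 2170/32508 = 0.06675280.
Var(ȳ) = (1 − 0.06675280)·504.8/2170 = 0.93324720·0.23262673 = 0.21709824.
SE(ȳ) = √(0.21709824) = 0.46594.

0.46594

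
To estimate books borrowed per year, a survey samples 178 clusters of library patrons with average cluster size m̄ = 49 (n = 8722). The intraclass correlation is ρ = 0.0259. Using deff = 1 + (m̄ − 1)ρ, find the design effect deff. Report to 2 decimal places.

deff = 1 + (49 − 1)·0.0259 = 1 + 1.2432 = 2.2432.

2.24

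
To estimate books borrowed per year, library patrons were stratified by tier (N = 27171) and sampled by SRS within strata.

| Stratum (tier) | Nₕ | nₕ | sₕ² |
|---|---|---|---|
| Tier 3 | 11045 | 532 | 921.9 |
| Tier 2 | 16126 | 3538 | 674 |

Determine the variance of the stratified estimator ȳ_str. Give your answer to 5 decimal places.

Var(ȳ_str) = Σₕ Wₕ²(1 − fₕ)sₕ²/nₕ with Wₕ = Nₕ/N, N = 27171.
Tier 3: Wₕ = 0.40649958; term = 0.40649958²·(1 − 0.04816659)·921.9/532 = 0.27255448.
Tier 2: Wₕ = 0.59350042; term = 0.59350042²·(1 − 0.21939725)·674/3538 = 0.052381052.
Sum = 0.32493553.

0.32494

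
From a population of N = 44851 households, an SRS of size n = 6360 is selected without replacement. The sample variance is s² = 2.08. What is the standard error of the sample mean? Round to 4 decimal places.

0.0168

Under SRS without replacement, Var(ȳ) = (1 − f)·s²/n with f = n/N = 6360/44851 = 0.14180286.
Var(ȳ) = (1 − 0.14180286)·2.08/6360 = 0.85819714·3.2704403 × 10^-4 = 2.8066825 × 10^-4.
SE(ȳ) = √(2.8066825 × 10^-4) = 0.0168.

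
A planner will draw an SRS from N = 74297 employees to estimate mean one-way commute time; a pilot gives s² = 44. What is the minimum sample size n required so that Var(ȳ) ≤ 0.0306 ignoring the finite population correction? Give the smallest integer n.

Without fpc, n₀ = s²/D = 44/0.0306 = 1437.9085.
Rounding up, n = 1438.

1438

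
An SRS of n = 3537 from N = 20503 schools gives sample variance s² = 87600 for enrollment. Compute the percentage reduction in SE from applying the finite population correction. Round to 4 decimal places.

9.0336

f = n/N = 3537/20503 = 0.17251134.
SE_no-fpc = √(s²/n) = 4.9766205; SE_fpc = √((1−f)s²/n) = 4.5270527.
Ratio = √(1−f) = 0.90966404. Reduction = 100·(1 − 0.90966404) = 9.0336%.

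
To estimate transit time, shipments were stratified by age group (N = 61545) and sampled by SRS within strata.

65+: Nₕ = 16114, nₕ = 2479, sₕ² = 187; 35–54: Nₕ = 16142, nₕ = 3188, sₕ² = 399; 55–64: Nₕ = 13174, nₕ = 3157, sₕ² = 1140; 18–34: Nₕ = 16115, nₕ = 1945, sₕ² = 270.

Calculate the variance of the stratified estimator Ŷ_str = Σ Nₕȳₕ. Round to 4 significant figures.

Var(Ŷ_str) = Σₕ Nₕ²(1 − fₕ)sₕ²/nₕ.
65+: 16114²·(1 − 2479/16114)·187/2479 = 1.6573857 × 10^7.
35–54: 16142²·(1 − 3188/16142)·399/3188 = 2.6170729 × 10^7.
55–64: 13174²·(1 − 3157/13174)·1140/3157 = 4.765249 × 10^7.
18–34: 16115²·(1 − 1945/16115)·270/1945 = 3.1698909 × 10^7.
Sum = 1.2209599 × 10^8.

1.221 × 10^8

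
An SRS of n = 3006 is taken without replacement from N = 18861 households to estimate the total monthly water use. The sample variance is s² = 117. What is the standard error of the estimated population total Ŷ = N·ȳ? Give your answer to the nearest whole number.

3412

Var(Ŷ) = N²·Var(ȳ) = N²·(1 − n/N)·s²/n.
f = 3006/18861 = 0.15937649; Var(ȳ) = 0.84062351·117/3006 = 0.032718879.
Var(Ŷ) = 18861² · 0.032718879 = 1.1639326 × 10^7.
SE(Ŷ) = √(1.1639326 × 10^7) = 3412.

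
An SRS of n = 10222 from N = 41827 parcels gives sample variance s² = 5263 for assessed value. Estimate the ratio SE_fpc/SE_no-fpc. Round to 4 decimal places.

f = n/N = 10222/41827 = 0.24438760.
SE_no-fpc = √(s²/n) = 0.71754435; SE_fpc = √((1−f)s²/n) = 0.62373237.
Ratio = √(1−f) = 0.86925969.

0.8693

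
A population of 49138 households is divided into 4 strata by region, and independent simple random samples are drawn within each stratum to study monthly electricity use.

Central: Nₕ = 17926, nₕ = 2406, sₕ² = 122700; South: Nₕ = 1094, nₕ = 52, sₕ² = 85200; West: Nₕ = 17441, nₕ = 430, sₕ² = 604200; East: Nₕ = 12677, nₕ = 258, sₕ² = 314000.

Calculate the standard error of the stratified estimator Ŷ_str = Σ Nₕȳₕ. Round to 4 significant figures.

Var(Ŷ_str) = Σₕ Nₕ²(1 − fₕ)sₕ²/nₕ.
Central: 17926²·(1 − 2406/17926)·122700/2406 = 1.4188094 × 10^10.
South: 1094²·(1 − 52/1094)·85200/52 = 1.867761 × 10^9.
West: 17441²·(1 − 430/17441)·604200/430 = 4.1688233 × 10^11.
East: 12677²·(1 − 258/12677)·314000/258 = 1.9160774 × 10^11.
Sum = 6.2454593 × 10^11.
SE = √(6.2454593 × 10^11) = 790300.

790300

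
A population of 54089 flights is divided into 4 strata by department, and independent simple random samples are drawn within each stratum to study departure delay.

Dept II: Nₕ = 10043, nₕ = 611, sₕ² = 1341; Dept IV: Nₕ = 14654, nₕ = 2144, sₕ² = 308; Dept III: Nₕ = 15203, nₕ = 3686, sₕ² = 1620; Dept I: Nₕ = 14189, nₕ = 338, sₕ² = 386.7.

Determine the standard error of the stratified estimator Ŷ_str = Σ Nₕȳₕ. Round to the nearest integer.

Var(Ŷ_str) = Σₕ Nₕ²(1 − fₕ)sₕ²/nₕ.
Dept II: 10043²·(1 − 611/10043)·1341/611 = 2.0790016 × 10^8.
Dept IV: 14654²·(1 − 2144/14654)·308/2144 = 2.633537 × 10^7.
Dept III: 15203²·(1 − 3686/15203)·1620/3686 = 7.6953494 × 10^7.
Dept I: 14189²·(1 − 338/14189)·386.7/338 = 2.248487 × 10^8.
Sum = 5.3603772 × 10^8.
SE = √(5.3603772 × 10^8) = 23152.

23152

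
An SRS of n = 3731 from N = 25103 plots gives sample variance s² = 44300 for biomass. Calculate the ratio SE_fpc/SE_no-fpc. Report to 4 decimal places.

f = n/N = 3731/25103 = 0.14862765.
SE_no-fpc = √(s²/n) = 3.4457934; SE_fpc = √((1−f)s²/n) = 3.1794281.
Ratio = √(1−f) = 0.92269840.

0.9227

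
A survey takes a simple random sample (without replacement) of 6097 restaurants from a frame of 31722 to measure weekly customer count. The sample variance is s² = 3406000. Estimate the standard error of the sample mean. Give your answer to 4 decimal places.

21.2430

Under SRS without replacement, Var(ȳ) = (1 − f)·s²/n with f = n/N = 6097/31722 = 0.19220100.
Var(ȳ) = (1 − 0.19220100)·3406000/6097 = 0.80779900·558.63539 = 451.26512.
SE(ȳ) = √(451.26512) = 21.2430.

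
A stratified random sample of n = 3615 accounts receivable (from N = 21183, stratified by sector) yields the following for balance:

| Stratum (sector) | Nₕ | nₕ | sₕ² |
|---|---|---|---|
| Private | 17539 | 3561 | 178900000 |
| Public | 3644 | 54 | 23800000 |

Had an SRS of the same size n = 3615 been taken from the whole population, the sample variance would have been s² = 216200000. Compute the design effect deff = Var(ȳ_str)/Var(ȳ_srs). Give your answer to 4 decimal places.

Var(ȳ_str) = Σ Wₕ²(1−fₕ)sₕ²/nₕ with Wₕ = Nₕ/21183:
  Private: (17539/21183)²·(1−3561/17539)·178900000/3561 = 27448.164
  Public: (3644/21183)²·(1−54/3644)·23800000/54 = 12849.348
  → Var(ȳ_str) = 40297.512.
Var(ȳ_srs) = (1 − 3615/21183)·216200000/3615 = 49600.065.
deff = 40297.512 / 49600.065 = 0.8124.

0.8124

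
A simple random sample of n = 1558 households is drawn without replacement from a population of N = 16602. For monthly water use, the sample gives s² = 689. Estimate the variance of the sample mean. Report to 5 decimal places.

Under SRS without replacement, Var(ȳ) = (1 − f)·s²/n with f = n/N = 1558/16602 = 0.09384412.
Var(ȳ) = (1 − 0.09384412)·689/1558 = 0.90615588·0.44223363 = 0.40073261.

0.40073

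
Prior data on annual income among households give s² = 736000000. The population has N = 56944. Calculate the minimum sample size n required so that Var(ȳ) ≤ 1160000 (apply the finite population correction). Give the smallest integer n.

Without fpc, n₀ = s²/D = 736000000/1160000 = 634.4828.
With fpc, (1 − n/N)·s²/n ≤ D requires n ≥ n₀/(1 + n₀/N) = 634.4828/(1 + 634.4828/56944) = 627.4912.
Rounding up, n = 628.

628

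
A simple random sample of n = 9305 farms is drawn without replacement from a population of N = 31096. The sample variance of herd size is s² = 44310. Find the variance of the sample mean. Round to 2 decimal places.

Under SRS without replacement, Var(ȳ) = (1 − f)·s²/n with f = n/N = 9305/31096 = 0.29923463.
Var(ȳ) = (1 − 0.29923463)·44310/9305 = 0.70076537·4.7619559 = 3.3370138.

3.34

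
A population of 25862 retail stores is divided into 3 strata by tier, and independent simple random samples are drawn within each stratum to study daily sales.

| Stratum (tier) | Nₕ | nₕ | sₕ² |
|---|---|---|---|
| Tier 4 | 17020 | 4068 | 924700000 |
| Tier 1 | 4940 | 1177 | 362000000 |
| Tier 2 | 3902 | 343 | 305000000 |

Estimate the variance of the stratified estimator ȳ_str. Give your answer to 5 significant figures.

Var(ȳ_str) = Σₕ Wₕ²(1 − fₕ)sₕ²/nₕ with Wₕ = Nₕ/N, N = 25862.
Tier 4: Wₕ = 0.65810842; term = 0.65810842²·(1 − 0.23901293)·924700000/4068 = 74919.02.
Tier 1: Wₕ = 0.19101384; term = 0.19101384²·(1 − 0.23825911)·362000000/1177 = 8548.0895.
Tier 2: Wₕ = 0.15087774; term = 0.15087774²·(1 − 0.08790364)·305000000/343 = 18462.766.
Sum = 101929.88.

101930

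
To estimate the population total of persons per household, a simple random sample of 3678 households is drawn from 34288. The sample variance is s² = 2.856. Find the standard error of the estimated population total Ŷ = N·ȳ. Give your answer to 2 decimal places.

Var(Ŷ) = N²·Var(ȳ) = N²·(1 − n/N)·s²/n.
f = 3678/34288 = 0.10726785; Var(ȳ) = 0.89273215·2.856/3678 = 6.9321453 × 10^-4.
Var(Ŷ) = 34288² · (6.9321453 × 10^-4) = 814989.41.
SE(Ŷ) = √(814989.41) = 902.77.

902.77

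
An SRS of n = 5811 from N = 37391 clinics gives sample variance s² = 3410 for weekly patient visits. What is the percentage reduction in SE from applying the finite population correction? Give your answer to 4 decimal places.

f = n/N = 5811/37391 = 0.15541173.
SE_no-fpc = √(s²/n) = 0.76604054; SE_fpc = √((1−f)s²/n) = 0.70400262.
Ratio = √(1−f) = 0.91901484. Reduction = 100·(1 − 0.91901484) = 8.0985%.

8.0985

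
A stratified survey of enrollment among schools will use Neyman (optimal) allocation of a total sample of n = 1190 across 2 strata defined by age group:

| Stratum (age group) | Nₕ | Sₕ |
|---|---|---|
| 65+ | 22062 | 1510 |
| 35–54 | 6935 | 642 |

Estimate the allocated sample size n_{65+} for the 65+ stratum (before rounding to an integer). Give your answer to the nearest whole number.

Neyman allocation: nₕ = n·NₕSₕ / Σⱼ NⱼSⱼ.
Σ NⱼSⱼ = 22062·1510 + 6935·642 = 3.776589 × 10^7.
n_{65+} = 1190·22062·1510 / (3.776589 × 10^7) = 1050.

1050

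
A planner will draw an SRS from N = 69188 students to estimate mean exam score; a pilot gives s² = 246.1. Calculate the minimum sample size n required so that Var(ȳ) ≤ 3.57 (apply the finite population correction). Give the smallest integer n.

69

Without fpc, n₀ = s²/D = 246.1/3.57 = 68.9356.
With fpc, (1 − n/N)·s²/n ≤ D requires n ≥ n₀/(1 + n₀/N) = 68.9356/(1 + 68.9356/69188) = 68.8670.
Rounding up, n = 69.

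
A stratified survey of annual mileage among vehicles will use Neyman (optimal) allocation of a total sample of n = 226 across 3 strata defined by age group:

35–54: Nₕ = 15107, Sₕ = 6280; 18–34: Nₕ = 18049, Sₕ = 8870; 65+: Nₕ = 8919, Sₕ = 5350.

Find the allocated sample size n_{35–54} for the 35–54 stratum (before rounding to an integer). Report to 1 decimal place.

Neyman allocation: nₕ = n·NₕSₕ / Σⱼ NⱼSⱼ.
Σ NⱼSⱼ = 15107·6280 + 18049·8870 + 8919·5350 = 3.0268324 × 10^8.
n_{35–54} = 226·15107·6280 / (3.0268324 × 10^8) = 70.8.

70.8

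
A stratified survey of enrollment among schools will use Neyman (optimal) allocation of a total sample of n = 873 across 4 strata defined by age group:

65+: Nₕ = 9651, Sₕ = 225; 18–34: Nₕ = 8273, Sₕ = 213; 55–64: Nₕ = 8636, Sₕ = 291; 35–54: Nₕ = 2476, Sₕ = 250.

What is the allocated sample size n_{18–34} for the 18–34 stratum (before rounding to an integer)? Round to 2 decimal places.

217.72

Neyman allocation: nₕ = n·NₕSₕ / Σⱼ NⱼSⱼ.
Σ NⱼSⱼ = 9651·225 + 8273·213 + 8636·291 + 2476·250 = 7.0657 × 10^6.
n_{18–34} = 873·8273·213 / (7.0657 × 10^6) = 217.72.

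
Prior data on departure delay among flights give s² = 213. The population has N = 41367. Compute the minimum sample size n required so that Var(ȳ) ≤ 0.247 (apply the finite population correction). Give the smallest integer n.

Without fpc, n₀ = s²/D = 213/0.247 = 862.3482.
With fpc, (1 − n/N)·s²/n ≤ D requires n ≥ n₀/(1 + n₀/N) = 862.3482/(1 + 862.3482/41367) = 844.7385.
Rounding up, n = 845.

845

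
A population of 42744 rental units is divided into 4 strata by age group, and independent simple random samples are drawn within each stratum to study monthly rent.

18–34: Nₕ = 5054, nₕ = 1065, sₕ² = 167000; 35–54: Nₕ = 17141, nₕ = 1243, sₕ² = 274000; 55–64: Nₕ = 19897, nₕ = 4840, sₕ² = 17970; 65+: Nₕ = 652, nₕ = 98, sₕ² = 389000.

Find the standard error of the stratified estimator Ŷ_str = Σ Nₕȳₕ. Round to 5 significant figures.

256470

Var(Ŷ_str) = Σₕ Nₕ²(1 − fₕ)sₕ²/nₕ.
18–34: 5054²·(1 − 1065/5054)·167000/1065 = 3.1613031 × 10^9.
35–54: 17141²·(1 − 1243/17141)·274000/1243 = 6.0070062 × 10^10.
55–64: 19897²·(1 − 4840/19897)·17970/4840 = 1.1123175 × 10^9.
65+: 652²·(1 − 98/652)·389000/98 = 1.4337746 × 10^9.
Sum = 6.5777457 × 10^10.
SE = √(6.5777457 × 10^10) = 256470.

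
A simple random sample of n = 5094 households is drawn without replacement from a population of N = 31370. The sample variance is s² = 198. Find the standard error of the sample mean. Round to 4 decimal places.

0.1804

Under SRS without replacement, Var(ȳ) = (1 − f)·s²/n with f = n/N = 5094/31370 = 0.16238444.
Var(ȳ) = (1 − 0.16238444)·198/5094 = 0.83761556·0.038869258 = 0.032557495.
SE(ȳ) = √(0.032557495) = 0.1804.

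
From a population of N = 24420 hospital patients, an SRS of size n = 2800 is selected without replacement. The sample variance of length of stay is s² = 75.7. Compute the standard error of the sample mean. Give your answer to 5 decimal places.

Under SRS without replacement, Var(ȳ) = (1 − f)·s²/n with f = n/N = 2800/24420 = 0.11466011.
Var(ȳ) = (1 − 0.11466011)·75.7/2800 = 0.88533989·0.027035714 = 0.023935796.
SE(ȳ) = √(0.023935796) = 0.15471.

0.15471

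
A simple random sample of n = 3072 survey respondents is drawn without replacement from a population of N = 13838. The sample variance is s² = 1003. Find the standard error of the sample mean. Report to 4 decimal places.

Under SRS without replacement, Var(ȳ) = (1 − f)·s²/n with f = n/N = 3072/13838 = 0.22199740.
Var(ȳ) = (1 − 0.22199740)·1003/3072 = 0.77800260·0.3264974 = 0.25401582.
SE(ȳ) = √(0.25401582) = 0.5040.

0.5040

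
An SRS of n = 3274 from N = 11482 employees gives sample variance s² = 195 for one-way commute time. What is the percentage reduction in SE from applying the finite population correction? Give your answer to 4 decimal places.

f = n/N = 3274/11482 = 0.28514196.
SE_no-fpc = √(s²/n) = 0.24404953; SE_fpc = √((1−f)s²/n) = 0.20634211.
Ratio = √(1−f) = 0.84549278. Reduction = 100·(1 − 0.84549278) = 15.4507%.

15.4507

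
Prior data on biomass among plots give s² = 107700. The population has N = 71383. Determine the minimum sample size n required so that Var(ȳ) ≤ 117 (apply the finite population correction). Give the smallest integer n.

909

Without fpc, n₀ = s²/D = 107700/117 = 920.5128.
With fpc, (1 − n/N)·s²/n ≤ D requires n ≥ n₀/(1 + n₀/N) = 920.5128/(1 + 920.5128/71383) = 908.7935.
Rounding up, n = 909.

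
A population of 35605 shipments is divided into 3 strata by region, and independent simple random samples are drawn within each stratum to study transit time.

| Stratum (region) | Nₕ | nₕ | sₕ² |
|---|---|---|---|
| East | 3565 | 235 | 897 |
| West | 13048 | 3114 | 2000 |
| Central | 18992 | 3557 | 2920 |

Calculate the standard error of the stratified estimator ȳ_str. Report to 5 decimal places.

Var(ȳ_str) = Σₕ Wₕ²(1 − fₕ)sₕ²/nₕ with Wₕ = Nₕ/N, N = 35605.
East: Wₕ = 0.10012639; term = 0.10012639²·(1 − 0.06591865)·897/235 = 0.035744265.
West: Wₕ = 0.36646538; term = 0.36646538²·(1 − 0.23865727)·2000/3114 = 0.065668563.
Central: Wₕ = 0.53340823; term = 0.53340823²·(1 − 0.18728939)·2920/3557 = 0.18982541.
Sum = 0.29123824.
SE = √(0.29123824) = 0.53966.

0.53966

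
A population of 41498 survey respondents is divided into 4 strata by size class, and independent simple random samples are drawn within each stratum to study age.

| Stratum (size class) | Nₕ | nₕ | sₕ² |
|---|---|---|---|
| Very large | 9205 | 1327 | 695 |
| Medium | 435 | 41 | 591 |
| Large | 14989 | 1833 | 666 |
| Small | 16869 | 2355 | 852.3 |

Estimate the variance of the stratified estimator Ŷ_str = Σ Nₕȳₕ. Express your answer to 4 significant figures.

2.007 × 10^8

Var(Ŷ_str) = Σₕ Nₕ²(1 − fₕ)sₕ²/nₕ.
Very large: 9205²·(1 − 1327/9205)·695/1327 = 3.7979885 × 10^7.
Medium: 435²·(1 − 41/435)·591/41 = 2.4705241 × 10^6.
Large: 14989²·(1 − 1833/14989)·666/1833 = 7.1648696 × 10^7.
Small: 16869²·(1 − 2355/16869)·852.3/2355 = 8.8609041 × 10^7.
Sum = 2.0070815 × 10^8.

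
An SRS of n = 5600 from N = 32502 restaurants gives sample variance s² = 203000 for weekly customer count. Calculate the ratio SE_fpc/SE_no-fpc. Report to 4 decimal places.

0.9098

f = n/N = 5600/32502 = 0.17229709.
SE_no-fpc = √(s²/n) = 6.0207973; SE_fpc = √((1−f)s²/n) = 5.4776118.
Ratio = √(1−f) = 0.90978179.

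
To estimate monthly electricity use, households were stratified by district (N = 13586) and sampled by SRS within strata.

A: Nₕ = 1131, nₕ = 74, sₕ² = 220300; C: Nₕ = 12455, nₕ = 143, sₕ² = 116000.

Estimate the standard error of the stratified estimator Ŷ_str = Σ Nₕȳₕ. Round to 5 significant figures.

357700

Var(Ŷ_str) = Σₕ Nₕ²(1 − fₕ)sₕ²/nₕ.
A: 1131²·(1 − 74/1131)·220300/74 = 3.5589376 × 10^9.
C: 12455²·(1 − 143/12455)·116000/143 = 1.2439253 × 10^11.
Sum = 1.2795147 × 10^11.
SE = √(1.2795147 × 10^11) = 357700.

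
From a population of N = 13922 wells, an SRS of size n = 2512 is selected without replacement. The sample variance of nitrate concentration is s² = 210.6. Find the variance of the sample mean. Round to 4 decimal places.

Under SRS without replacement, Var(ȳ) = (1 − f)·s²/n with f = n/N = 2512/13922 = 0.18043385.
Var(ȳ) = (1 − 0.18043385)·210.6/2512 = 0.81956615·0.08383758 = 0.068710443.

0.0687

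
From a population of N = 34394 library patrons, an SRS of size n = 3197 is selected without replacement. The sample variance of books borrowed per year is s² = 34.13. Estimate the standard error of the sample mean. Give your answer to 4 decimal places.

0.0984

Under SRS without replacement, Var(ȳ) = (1 − f)·s²/n with f = n/N = 3197/34394 = 0.09295226.
Var(ȳ) = (1 − 0.09295226)·34.13/3197 = 0.90704774·0.010675633 = 0.0096833092.
SE(ȳ) = √(0.0096833092) = 0.0984.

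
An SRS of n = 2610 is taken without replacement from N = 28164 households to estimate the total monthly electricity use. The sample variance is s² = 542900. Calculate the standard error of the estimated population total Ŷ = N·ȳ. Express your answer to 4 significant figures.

Var(Ŷ) = N²·Var(ȳ) = N²·(1 − n/N)·s²/n.
f = 2610/28164 = 0.09267150; Var(ȳ) = 0.90732850·542900/2610 = 188.73128.
Var(Ŷ) = 28164² · 188.73128 = 1.4970371 × 10^11.
SE(Ŷ) = √(1.4970371 × 10^11) = 386900.

386900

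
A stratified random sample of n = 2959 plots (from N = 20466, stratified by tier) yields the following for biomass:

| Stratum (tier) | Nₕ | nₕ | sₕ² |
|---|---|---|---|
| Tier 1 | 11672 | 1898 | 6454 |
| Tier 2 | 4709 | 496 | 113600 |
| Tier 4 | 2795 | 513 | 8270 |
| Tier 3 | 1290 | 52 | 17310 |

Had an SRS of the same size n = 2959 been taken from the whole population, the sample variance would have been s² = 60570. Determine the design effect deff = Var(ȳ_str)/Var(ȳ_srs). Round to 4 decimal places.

Var(ȳ_str) = Σ Wₕ²(1−fₕ)sₕ²/nₕ with Wₕ = Nₕ/20466:
  Tier 1: (11672/20466)²·(1−1898/11672)·6454/1898 = 0.9261566
  Tier 2: (4709/20466)²·(1−496/4709)·113600/496 = 10.84803
  Tier 4: (2795/20466)²·(1−513/2795)·8270/513 = 0.245482
  Tier 3: (1290/20466)²·(1−52/1290)·17310/52 = 1.2692236
  → Var(ȳ_str) = 13.288892.
Var(ȳ_srs) = (1 − 2959/20466)·60570/2959 = 17.510211.
deff = 13.288892 / 17.510211 = 0.7589.

0.7589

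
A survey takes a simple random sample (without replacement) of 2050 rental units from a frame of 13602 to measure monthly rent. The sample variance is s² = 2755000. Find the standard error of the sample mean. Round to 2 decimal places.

Under SRS without replacement, Var(ȳ) = (1 − f)·s²/n with f = n/N = 2050/13602 = 0.15071313.
Var(ȳ) = (1 − 0.15071313)·2755000/2050 = 0.84928687·1343.9024 = 1141.3587.
SE(ȳ) = √(1141.3587) = 33.78.

33.78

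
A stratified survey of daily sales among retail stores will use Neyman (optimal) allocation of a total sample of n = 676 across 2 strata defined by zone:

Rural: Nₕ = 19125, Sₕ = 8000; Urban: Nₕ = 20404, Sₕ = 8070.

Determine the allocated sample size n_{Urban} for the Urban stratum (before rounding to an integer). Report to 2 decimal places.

350.41

Neyman allocation: nₕ = n·NₕSₕ / Σⱼ NⱼSⱼ.
Σ NⱼSⱼ = 19125·8000 + 20404·8070 = 3.1766028 × 10^8.
n_{Urban} = 676·20404·8070 / (3.1766028 × 10^8) = 350.41.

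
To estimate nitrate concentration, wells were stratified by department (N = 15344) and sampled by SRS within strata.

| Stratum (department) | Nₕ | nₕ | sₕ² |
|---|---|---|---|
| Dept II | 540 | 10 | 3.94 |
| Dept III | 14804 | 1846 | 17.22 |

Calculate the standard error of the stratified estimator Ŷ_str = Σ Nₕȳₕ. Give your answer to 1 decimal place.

Var(Ŷ_str) = Σₕ Nₕ²(1 − fₕ)sₕ²/nₕ.
Dept II: 540²·(1 − 10/540)·3.94/10 = 112762.8.
Dept III: 14804²·(1 − 1846/14804)·17.22/1846 = 1.7894456 × 10^6.
Sum = 1.9022084 × 10^6.
SE = √(1.9022084 × 10^6) = 1379.2.

1379.2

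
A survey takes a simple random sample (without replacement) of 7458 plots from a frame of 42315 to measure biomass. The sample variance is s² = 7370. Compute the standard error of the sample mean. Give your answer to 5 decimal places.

Under SRS without replacement, Var(ȳ) = (1 − f)·s²/n with f = n/N = 7458/42315 = 0.17624956.
Var(ȳ) = (1 − 0.17624956)·7370/7458 = 0.82375044·0.98820059 = 0.81403067.
SE(ȳ) = √(0.81403067) = 0.90224.

0.90224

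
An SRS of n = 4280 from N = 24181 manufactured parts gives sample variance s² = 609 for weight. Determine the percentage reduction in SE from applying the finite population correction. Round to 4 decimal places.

f = n/N = 4280/24181 = 0.17699847.
SE_no-fpc = √(s²/n) = 0.3772131; SE_fpc = √((1−f)s²/n) = 0.34220558.
Ratio = √(1−f) = 0.90719432. Reduction = 100·(1 − 0.90719432) = 9.2806%.

9.2806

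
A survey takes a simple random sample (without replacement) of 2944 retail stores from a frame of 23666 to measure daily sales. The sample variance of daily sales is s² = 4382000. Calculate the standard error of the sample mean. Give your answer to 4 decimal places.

Under SRS without replacement, Var(ȳ) = (1 − f)·s²/n with f = n/N = 2944/23666 = 0.12439787.
Var(ȳ) = (1 − 0.12439787)·4382000/2944 = 0.87560213·1488.4511 = 1303.2909.
SE(ȳ) = √(1303.2909) = 36.1011.

36.1011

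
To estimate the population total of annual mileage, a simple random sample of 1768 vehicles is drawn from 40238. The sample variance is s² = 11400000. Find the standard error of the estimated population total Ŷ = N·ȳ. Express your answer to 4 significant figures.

3.159 × 10^6

Var(Ŷ) = N²·Var(ȳ) = N²·(1 − n/N)·s²/n.
f = 1768/40238 = 0.04393857; Var(ȳ) = 0.95606143·11400000/1768 = 6164.6495.
Var(Ŷ) = 40238² · 6164.6495 = 9.9811633 × 10^12.
SE(Ŷ) = √(9.9811633 × 10^12) = 3.159 × 10^6.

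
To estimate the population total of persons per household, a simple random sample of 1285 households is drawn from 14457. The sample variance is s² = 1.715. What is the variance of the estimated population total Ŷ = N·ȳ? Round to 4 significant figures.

Var(Ŷ) = N²·Var(ȳ) = N²·(1 − n/N)·s²/n.
f = 1285/14457 = 0.08888428; Var(ȳ) = 0.91111572·1.715/1285 = 0.0012160027.
Var(Ŷ) = 14457² · 0.0012160027 = 254150.46.

254200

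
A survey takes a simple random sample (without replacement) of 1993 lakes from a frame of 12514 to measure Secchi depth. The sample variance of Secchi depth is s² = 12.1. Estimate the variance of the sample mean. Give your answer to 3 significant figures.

Under SRS without replacement, Var(ȳ) = (1 − f)·s²/n with f = n/N = 1993/12514 = 0.15926163.
Var(ȳ) = (1 − 0.15926163)·12.1/1993 = 0.84073837·0.0060712494 = 0.0051043323.

0.00510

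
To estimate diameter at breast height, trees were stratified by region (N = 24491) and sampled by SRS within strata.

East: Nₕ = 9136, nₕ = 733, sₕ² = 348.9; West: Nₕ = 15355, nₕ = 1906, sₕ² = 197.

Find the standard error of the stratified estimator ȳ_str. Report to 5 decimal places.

Var(ȳ_str) = Σₕ Wₕ²(1 − fₕ)sₕ²/nₕ with Wₕ = Nₕ/N, N = 24491.
East: Wₕ = 0.37303499; term = 0.37303499²·(1 − 0.08023205)·348.9/733 = 0.060922037.
West: Wₕ = 0.62696501; term = 0.62696501²·(1 − 0.12412895)·197/1906 = 0.035585257.
Sum = 0.096507294.
SE = √(0.096507294) = 0.31066.

0.31066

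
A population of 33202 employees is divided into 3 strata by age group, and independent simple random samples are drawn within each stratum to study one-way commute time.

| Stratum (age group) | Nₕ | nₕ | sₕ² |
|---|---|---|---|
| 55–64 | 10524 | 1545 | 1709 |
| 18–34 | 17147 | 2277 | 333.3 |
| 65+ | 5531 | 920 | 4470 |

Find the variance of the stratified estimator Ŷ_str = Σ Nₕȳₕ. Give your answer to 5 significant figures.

2.6576 × 10^8

Var(Ŷ_str) = Σₕ Nₕ²(1 − fₕ)sₕ²/nₕ.
55–64: 10524²·(1 − 1545/10524)·1709/1545 = 1.0452553 × 10^8.
18–34: 17147²·(1 − 2277/17147)·333.3/2277 = 3.7322558 × 10^7.
65+: 5531²·(1 − 920/5531)·4470/920 = 1.2391346 × 10^8.
Sum = 2.6576155 × 10^8.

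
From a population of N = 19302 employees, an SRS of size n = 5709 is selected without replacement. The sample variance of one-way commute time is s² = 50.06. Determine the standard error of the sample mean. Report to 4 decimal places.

0.0786

Under SRS without replacement, Var(ȳ) = (1 − f)·s²/n with f = n/N = 5709/19302 = 0.29577246.
Var(ȳ) = (1 − 0.29577246)·50.06/5709 = 0.70422754·0.008768611 = 0.0061750973.
SE(ȳ) = √(0.0061750973) = 0.0786.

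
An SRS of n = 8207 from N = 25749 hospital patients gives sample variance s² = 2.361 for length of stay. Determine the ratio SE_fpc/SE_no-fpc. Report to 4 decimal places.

0.8254

f = n/N = 8207/25749 = 0.31873082.
SE_no-fpc = √(s²/n) = 0.016961169; SE_fpc = √((1−f)s²/n) = 0.013999585.
Ratio = √(1−f) = 0.82539032.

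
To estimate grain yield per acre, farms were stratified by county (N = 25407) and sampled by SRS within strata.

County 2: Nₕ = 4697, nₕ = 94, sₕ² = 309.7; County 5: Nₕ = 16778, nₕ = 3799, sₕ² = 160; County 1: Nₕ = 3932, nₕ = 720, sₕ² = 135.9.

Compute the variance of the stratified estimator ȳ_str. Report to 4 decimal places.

0.1282

Var(ȳ_str) = Σₕ Wₕ²(1 − fₕ)sₕ²/nₕ with Wₕ = Nₕ/N, N = 25407.
County 2: Wₕ = 0.18487031; term = 0.18487031²·(1 − 0.02001277)·309.7/94 = 0.11034893.
County 5: Wₕ = 0.66036919; term = 0.66036919²·(1 − 0.22642746)·160/3799 = 0.014207751.
County 1: Wₕ = 0.15476050; term = 0.15476050²·(1 − 0.18311292)·135.9/720 = 0.0036929143.
Sum = 0.1282496.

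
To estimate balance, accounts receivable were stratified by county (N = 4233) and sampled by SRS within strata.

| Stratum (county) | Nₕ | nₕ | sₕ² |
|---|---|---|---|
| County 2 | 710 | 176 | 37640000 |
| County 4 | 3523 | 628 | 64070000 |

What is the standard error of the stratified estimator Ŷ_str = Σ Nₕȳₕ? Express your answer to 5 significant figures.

1.0591 × 10^6

Var(Ŷ_str) = Σₕ Nₕ²(1 − fₕ)sₕ²/nₕ.
County 2: 710²·(1 − 176/710)·37640000/176 = 8.1084259 × 10^10.
County 4: 3523²·(1 − 628/3523)·64070000/628 = 1.040534 × 10^12.
Sum = 1.1216183 × 10^12.
SE = √(1.1216183 × 10^12) = 1.0591 × 10^6.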